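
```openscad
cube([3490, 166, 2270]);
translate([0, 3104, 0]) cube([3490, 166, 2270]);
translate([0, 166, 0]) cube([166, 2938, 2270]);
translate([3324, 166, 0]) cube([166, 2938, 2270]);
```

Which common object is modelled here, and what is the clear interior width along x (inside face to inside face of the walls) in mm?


A house (or room) frame. The interior width is 3158 mm.

Four 2270 mm walls enclosing a rectangle with no floor or roof — a room or house frame. Outside width is 3490 mm and wall thickness is 166 mm, so the interior width is 3490 − 2 × 166 = 3158 mm.


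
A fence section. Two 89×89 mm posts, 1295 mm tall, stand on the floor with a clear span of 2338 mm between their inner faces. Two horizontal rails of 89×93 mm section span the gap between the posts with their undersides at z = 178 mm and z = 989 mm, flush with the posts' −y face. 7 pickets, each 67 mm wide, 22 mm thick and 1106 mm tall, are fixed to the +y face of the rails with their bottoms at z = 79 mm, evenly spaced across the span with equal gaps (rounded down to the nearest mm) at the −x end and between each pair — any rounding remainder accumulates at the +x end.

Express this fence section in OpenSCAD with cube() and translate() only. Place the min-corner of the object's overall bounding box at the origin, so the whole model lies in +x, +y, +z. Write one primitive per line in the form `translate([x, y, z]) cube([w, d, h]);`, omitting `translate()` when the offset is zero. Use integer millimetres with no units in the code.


cube([89, 89, 1295]);
translate([2427, 0, 0]) cube([89, 89, 1295]);
translate([89, 0, 178]) cube([2338, 89, 93]);
translate([89, 0, 989]) cube([2338, 89, 93]);
translate([322, 89, 79]) cube([67, 22, 1106]);
translate([622, 89, 79]) cube([67, 22, 1106]);
translate([922, 89, 79]) cube([67, 22, 1106]);
translate([1222, 89, 79]) cube([67, 22, 1106]);
translate([1522, 89, 79]) cube([67, 22, 1106]);
translate([1822, 89, 79]) cube([67, 22, 1106]);
translate([2122, 89, 79]) cube([67, 22, 1106]);


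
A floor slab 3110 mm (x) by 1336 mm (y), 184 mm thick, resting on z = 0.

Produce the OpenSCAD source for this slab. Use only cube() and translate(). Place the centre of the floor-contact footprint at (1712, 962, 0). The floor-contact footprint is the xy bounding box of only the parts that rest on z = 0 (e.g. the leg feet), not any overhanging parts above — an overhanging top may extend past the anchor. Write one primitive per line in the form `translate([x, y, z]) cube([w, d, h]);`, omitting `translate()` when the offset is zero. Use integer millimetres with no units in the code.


translate([157, 294, 0]) cube([3110, 1336, 184]);


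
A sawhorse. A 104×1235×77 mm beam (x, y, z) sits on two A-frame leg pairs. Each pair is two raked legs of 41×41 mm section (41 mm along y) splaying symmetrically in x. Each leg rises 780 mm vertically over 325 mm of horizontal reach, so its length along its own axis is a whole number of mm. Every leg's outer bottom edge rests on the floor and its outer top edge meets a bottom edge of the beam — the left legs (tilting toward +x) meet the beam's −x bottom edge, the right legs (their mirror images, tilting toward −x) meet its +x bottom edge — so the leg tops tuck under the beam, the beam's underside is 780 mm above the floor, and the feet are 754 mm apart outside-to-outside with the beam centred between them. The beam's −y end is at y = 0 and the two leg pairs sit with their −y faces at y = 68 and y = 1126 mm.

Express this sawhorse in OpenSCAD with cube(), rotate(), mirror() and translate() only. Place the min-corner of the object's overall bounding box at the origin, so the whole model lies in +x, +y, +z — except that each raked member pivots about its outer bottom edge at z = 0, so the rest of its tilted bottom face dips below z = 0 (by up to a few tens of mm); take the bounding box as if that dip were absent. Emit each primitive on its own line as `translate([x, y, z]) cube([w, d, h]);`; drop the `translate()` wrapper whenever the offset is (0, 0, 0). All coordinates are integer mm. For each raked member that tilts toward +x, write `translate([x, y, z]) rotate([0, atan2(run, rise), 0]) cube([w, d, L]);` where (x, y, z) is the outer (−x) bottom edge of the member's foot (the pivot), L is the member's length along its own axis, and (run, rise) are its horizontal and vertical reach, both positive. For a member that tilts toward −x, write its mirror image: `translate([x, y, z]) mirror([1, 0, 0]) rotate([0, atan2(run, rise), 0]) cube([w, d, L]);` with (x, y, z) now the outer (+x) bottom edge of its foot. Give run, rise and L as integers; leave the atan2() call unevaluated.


// leg length = √(325² + 780²) = 845
// right-leg outer foot x = 2·325 + 104 = 754
// beam min-corner = (325, 0, 780)
translate([325, 0, 780]) cube([104, 1235, 77]);
translate([0, 68, 0]) rotate([0, atan2(325, 780), 0]) cube([41, 41, 845]);
translate([754, 68, 0]) mirror([1, 0, 0]) rotate([0, atan2(325, 780), 0]) cube([41, 41, 845]);
translate([0, 1126, 0]) rotate([0, atan2(325, 780), 0]) cube([41, 41, 845]);
translate([754, 1126, 0]) mirror([1, 0, 0]) rotate([0, atan2(325, 780), 0]) cube([41, 41, 845]);


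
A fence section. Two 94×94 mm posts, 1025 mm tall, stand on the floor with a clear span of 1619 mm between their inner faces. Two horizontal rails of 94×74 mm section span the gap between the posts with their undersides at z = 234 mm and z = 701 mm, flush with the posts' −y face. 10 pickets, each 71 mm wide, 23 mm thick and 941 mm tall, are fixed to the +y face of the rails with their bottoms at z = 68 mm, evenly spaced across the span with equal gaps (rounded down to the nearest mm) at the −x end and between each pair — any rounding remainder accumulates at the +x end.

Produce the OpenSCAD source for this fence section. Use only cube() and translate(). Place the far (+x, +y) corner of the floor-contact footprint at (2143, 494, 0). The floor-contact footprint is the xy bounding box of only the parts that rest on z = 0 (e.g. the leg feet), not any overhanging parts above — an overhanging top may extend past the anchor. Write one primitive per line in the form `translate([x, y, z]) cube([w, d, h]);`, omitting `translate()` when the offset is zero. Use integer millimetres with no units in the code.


translate([336, 400, 0]) cube([94, 94, 1025]);
translate([2049, 400, 0]) cube([94, 94, 1025]);
translate([430, 400, 234]) cube([1619, 94, 74]);
translate([430, 400, 701]) cube([1619, 94, 74]);
translate([512, 494, 68]) cube([71, 23, 941]);
translate([665, 494, 68]) cube([71, 23, 941]);
translate([818, 494, 68]) cube([71, 23, 941]);
translate([971, 494, 68]) cube([71, 23, 941]);
translate([1124, 494, 68]) cube([71, 23, 941]);
translate([1277, 494, 68]) cube([71, 23, 941]);
translate([1430, 494, 68]) cube([71, 23, 941]);
translate([1583, 494, 68]) cube([71, 23, 941]);
translate([1736, 494, 68]) cube([71, 23, 941]);
translate([1889, 494, 68]) cube([71, 23, 941]);


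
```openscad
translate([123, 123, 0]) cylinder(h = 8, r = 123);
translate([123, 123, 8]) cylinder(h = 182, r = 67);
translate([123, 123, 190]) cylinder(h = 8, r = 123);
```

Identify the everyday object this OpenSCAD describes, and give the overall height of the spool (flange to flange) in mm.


A spool. The overall height is 198 mm.

Three coaxial cylinders, large–small–large — a spool. Two 8 mm flanges and a 182 mm core give 8 + 182 + 8 = 198 mm.


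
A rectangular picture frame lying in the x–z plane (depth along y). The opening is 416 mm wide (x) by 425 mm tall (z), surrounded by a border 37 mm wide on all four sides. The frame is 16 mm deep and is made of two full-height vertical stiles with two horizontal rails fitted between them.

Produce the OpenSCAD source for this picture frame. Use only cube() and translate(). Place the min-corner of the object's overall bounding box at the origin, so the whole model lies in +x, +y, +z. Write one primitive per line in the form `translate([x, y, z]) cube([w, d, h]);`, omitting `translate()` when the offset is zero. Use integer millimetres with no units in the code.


cube([37, 16, 499]);
translate([453, 0, 0]) cube([37, 16, 499]);
translate([37, 0, 0]) cube([416, 16, 37]);
translate([37, 0, 462]) cube([416, 16, 37]);


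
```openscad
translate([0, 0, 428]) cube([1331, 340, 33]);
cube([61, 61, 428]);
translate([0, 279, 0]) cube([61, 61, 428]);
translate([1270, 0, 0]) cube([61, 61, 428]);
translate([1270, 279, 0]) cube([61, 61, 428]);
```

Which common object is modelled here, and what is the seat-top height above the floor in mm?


A bench. The seat-top height is 461 mm.

A long slab on four corner posts — a bench. The slab sits at z = 428 with thickness 33, so the top is 428 + 33 = 461 mm.


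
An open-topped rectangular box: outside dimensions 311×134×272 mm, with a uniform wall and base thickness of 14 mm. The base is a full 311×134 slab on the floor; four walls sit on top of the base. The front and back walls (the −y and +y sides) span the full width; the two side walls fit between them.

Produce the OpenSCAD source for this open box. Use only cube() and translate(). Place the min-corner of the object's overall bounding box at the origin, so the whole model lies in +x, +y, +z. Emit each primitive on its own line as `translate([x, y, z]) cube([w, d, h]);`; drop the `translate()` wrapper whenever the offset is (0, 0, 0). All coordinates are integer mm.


cube([311, 134, 14]);
translate([0, 0, 14]) cube([311, 14, 258]);
translate([0, 120, 14]) cube([311, 14, 258]);
translate([0, 14, 14]) cube([14, 106, 258]);
translate([297, 14, 14]) cube([14, 106, 258]);


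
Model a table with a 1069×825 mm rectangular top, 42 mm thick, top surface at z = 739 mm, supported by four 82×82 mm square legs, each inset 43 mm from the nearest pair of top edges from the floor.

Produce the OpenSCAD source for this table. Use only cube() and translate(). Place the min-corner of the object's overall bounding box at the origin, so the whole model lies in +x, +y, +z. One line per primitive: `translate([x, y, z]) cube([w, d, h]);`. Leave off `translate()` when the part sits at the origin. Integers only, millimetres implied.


translate([0, 0, 697]) cube([1069, 825, 42]);
translate([43, 43, 0]) cube([82, 82, 697]);
translate([944, 43, 0]) cube([82, 82, 697]);
translate([43, 700, 0]) cube([82, 82, 697]);
translate([944, 700, 0]) cube([82, 82, 697]);


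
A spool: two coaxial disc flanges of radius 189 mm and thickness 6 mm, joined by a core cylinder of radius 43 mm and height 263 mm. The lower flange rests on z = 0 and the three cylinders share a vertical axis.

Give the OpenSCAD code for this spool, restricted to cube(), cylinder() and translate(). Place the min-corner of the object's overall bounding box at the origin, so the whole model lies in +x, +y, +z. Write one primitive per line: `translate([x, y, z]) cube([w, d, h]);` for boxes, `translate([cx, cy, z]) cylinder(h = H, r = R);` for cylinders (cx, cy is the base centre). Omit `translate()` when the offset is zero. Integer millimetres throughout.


translate([189, 189, 0]) cylinder(h = 6, r = 189);
translate([189, 189, 6]) cylinder(h = 263, r = 43);
translate([189, 189, 269]) cylinder(h = 6, r = 189);


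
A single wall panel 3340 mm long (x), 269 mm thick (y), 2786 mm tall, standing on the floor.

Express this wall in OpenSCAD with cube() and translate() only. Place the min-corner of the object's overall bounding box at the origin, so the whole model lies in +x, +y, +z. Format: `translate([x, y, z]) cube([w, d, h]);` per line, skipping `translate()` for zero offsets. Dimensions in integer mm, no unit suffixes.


cube([3340, 269, 2786]);


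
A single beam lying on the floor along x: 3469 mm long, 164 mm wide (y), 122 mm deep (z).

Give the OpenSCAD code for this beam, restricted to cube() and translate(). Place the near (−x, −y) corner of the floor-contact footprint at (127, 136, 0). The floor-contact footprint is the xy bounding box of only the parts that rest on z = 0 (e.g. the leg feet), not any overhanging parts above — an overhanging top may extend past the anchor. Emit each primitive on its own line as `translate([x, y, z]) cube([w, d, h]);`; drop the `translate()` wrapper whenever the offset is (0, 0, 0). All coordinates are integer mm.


translate([127, 136, 0]) cube([3469, 164, 122]);


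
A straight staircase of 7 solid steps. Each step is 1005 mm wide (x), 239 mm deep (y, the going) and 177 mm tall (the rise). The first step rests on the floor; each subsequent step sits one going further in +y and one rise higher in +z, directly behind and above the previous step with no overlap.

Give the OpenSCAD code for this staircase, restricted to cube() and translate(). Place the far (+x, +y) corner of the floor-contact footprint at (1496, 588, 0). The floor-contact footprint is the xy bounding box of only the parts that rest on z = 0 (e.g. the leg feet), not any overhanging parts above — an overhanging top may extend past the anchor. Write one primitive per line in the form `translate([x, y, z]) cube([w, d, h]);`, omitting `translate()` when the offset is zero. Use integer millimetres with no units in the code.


translate([491, 349, 0]) cube([1005, 239, 177]);
translate([491, 588, 177]) cube([1005, 239, 177]);
translate([491, 827, 354]) cube([1005, 239, 177]);
translate([491, 1066, 531]) cube([1005, 239, 177]);
translate([491, 1305, 708]) cube([1005, 239, 177]);
translate([491, 1544, 885]) cube([1005, 239, 177]);
translate([491, 1783, 1062]) cube([1005, 239, 177]);


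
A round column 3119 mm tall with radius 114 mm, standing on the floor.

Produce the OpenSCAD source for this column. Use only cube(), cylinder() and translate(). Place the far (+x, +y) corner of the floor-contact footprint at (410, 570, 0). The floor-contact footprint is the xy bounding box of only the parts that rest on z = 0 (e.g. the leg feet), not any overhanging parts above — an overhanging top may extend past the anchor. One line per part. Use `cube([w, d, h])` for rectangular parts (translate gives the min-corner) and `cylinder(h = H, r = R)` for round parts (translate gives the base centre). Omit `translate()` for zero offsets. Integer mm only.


translate([296, 456, 0]) cylinder(h = 3119, r = 114);


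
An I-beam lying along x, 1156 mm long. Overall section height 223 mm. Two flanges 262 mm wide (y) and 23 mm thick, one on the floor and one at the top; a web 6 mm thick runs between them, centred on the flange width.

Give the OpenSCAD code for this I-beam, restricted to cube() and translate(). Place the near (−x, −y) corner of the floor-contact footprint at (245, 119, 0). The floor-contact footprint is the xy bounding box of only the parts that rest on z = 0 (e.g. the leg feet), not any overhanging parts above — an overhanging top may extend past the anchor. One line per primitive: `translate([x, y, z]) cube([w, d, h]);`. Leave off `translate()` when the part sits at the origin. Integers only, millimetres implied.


translate([245, 119, 0]) cube([1156, 262, 23]);
translate([245, 247, 23]) cube([1156, 6, 177]);
translate([245, 119, 200]) cube([1156, 262, 23]);


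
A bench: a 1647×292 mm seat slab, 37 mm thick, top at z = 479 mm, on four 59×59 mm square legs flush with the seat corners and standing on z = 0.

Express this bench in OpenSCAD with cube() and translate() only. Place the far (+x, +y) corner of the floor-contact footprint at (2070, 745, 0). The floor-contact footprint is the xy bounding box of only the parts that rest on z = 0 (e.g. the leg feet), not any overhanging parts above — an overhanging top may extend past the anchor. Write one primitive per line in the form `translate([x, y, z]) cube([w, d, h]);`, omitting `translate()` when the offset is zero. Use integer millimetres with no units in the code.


translate([423, 453, 442]) cube([1647, 292, 37]);
translate([423, 453, 0]) cube([59, 59, 442]);
translate([423, 686, 0]) cube([59, 59, 442]);
translate([2011, 453, 0]) cube([59, 59, 442]);
translate([2011, 686, 0]) cube([59, 59, 442]);


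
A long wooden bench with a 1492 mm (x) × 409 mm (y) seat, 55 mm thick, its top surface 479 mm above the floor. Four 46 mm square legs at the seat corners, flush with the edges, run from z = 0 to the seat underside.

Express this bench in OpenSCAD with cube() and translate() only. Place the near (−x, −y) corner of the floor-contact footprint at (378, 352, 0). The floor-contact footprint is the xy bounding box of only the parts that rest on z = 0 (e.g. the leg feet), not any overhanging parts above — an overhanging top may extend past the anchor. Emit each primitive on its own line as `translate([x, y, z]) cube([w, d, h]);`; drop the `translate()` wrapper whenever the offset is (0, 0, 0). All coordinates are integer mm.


// leg_h = 479 − 55 = 424
translate([378, 352, 424]) cube([1492, 409, 55]);
translate([378, 352, 0]) cube([46, 46, 424]);
translate([378, 715, 0]) cube([46, 46, 424]);
translate([1824, 352, 0]) cube([46, 46, 424]);
translate([1824, 715, 0]) cube([46, 46, 424]);


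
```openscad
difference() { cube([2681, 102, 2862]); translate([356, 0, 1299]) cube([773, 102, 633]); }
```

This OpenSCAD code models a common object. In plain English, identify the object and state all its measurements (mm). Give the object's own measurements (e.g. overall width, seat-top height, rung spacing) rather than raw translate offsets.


A wall 2681 mm long (x), 102 mm thick (y), 2862 mm tall, with a rectangular window opening cut through it. The opening is 773 mm wide and 633 mm tall; its sill is at z = 1299 mm and its near (−x) edge is 356 mm from the wall's −x end. The opening passes through the full wall thickness.


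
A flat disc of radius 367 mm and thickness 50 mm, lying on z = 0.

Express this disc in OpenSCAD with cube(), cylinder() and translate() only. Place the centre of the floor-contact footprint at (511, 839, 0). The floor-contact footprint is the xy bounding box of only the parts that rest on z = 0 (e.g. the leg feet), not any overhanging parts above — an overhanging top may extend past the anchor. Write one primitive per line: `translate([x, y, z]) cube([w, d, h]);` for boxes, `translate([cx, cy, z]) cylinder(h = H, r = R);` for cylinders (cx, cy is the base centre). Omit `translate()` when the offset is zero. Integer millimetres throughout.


translate([511, 839, 0]) cylinder(h = 50, r = 367);


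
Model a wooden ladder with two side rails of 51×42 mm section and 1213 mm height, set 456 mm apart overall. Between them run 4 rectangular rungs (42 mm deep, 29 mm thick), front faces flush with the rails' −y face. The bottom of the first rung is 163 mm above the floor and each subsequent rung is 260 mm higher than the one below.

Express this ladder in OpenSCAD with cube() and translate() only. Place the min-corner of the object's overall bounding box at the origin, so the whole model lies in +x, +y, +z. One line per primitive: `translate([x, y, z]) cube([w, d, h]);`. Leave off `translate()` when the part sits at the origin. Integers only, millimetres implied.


cube([51, 42, 1213]);
translate([405, 0, 0]) cube([51, 42, 1213]);
translate([51, 0, 163]) cube([354, 42, 29]);
translate([51, 0, 423]) cube([354, 42, 29]);
translate([51, 0, 683]) cube([354, 42, 29]);
translate([51, 0, 943]) cube([354, 42, 29]);


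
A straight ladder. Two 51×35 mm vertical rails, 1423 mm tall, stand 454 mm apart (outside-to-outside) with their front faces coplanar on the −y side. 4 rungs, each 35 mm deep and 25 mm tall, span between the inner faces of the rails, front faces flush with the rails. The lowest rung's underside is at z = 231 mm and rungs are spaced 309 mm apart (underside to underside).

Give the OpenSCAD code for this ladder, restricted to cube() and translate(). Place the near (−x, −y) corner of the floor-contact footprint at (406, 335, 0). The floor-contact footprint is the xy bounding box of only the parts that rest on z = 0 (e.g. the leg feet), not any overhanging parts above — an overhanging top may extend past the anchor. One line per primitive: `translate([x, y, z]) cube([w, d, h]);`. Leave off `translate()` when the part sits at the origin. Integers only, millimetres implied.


translate([406, 335, 0]) cube([51, 35, 1423]);
translate([809, 335, 0]) cube([51, 35, 1423]);
translate([457, 335, 231]) cube([352, 35, 25]);
translate([457, 335, 540]) cube([352, 35, 25]);
translate([457, 335, 849]) cube([352, 35, 25]);
translate([457, 335, 1158]) cube([352, 35, 25]);


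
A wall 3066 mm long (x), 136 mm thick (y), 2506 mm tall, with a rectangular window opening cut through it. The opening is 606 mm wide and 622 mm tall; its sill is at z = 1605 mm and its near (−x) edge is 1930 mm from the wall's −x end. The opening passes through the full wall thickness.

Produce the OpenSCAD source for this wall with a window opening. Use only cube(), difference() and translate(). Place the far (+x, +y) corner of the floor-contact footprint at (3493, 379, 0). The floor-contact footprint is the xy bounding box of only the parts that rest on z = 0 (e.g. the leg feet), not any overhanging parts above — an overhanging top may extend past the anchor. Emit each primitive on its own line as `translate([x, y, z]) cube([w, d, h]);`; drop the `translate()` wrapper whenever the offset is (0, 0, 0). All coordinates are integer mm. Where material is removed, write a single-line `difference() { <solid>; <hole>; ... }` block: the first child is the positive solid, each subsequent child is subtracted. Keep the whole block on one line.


difference() { translate([427, 243, 0]) cube([3066, 136, 2506]); translate([2357, 243, 1605]) cube([606, 136, 622]); }


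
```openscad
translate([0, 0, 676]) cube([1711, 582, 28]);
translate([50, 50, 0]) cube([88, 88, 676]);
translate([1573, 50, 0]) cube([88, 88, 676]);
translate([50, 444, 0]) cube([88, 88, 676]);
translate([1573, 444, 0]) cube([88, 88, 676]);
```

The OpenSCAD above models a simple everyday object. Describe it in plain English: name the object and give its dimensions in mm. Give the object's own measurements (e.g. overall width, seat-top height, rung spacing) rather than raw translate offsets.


A rectangular dining table. The top is 1711×582×28 mm with its upper surface at z = 704 mm. It stands on four 88×88 mm square legs, each inset 50 mm from the nearest pair of top edges, running from the floor to the underside of the top.


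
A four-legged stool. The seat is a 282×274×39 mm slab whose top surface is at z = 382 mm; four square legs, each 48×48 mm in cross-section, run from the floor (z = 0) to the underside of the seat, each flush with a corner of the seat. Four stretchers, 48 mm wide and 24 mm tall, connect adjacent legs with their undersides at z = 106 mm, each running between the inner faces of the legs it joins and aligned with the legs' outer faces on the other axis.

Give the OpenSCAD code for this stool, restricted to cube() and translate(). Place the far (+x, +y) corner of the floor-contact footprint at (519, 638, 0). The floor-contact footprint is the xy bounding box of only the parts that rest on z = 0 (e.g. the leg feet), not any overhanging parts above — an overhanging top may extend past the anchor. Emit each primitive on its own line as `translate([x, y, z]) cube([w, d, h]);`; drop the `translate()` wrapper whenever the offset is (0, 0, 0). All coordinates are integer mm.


translate([237, 364, 343]) cube([282, 274, 39]);
translate([237, 364, 0]) cube([48, 48, 343]);
translate([471, 364, 0]) cube([48, 48, 343]);
translate([237, 590, 0]) cube([48, 48, 343]);
translate([471, 590, 0]) cube([48, 48, 343]);
translate([285, 364, 106]) cube([186, 48, 24]);
translate([285, 590, 106]) cube([186, 48, 24]);
translate([237, 412, 106]) cube([48, 178, 24]);
translate([471, 412, 106]) cube([48, 178, 24]);


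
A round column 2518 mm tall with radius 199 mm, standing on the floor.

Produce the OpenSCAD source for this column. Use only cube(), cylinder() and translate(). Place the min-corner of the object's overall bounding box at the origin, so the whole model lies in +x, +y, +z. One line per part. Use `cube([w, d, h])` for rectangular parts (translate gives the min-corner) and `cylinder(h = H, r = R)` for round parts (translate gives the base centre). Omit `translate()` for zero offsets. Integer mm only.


translate([199, 199, 0]) cylinder(h = 2518, r = 199);


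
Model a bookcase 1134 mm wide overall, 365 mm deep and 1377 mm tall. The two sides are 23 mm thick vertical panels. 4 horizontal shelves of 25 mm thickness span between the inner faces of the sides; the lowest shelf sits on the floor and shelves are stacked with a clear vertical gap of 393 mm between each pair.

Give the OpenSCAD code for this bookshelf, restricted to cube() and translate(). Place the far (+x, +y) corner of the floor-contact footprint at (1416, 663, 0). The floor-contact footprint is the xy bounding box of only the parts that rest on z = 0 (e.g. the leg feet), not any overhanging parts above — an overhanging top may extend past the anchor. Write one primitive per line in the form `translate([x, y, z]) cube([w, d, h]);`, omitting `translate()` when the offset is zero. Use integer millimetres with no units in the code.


translate([282, 298, 0]) cube([23, 365, 1377]);
translate([1393, 298, 0]) cube([23, 365, 1377]);
translate([305, 298, 0]) cube([1088, 365, 25]);
translate([305, 298, 418]) cube([1088, 365, 25]);
translate([305, 298, 836]) cube([1088, 365, 25]);
translate([305, 298, 1254]) cube([1088, 365, 25]);


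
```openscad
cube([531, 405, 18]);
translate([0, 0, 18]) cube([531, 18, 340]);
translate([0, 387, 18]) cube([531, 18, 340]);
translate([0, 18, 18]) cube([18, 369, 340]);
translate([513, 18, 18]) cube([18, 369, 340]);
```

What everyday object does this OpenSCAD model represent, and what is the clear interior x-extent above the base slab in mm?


An open box. The internal width is 495 mm.

A 531×405 base slab with four walls standing on it — an open box. The base is 531 mm wide and the walls are 18 mm thick, so the internal width is 531 − 2 × 18 = 495 mm.


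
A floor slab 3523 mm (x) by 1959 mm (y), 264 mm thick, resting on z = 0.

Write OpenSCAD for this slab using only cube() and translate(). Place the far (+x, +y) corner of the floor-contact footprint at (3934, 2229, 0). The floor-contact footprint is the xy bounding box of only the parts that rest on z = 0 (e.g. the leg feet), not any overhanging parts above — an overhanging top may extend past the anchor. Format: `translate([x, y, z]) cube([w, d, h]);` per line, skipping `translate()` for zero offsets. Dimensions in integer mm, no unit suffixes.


translate([411, 270, 0]) cube([3523, 1959, 264]);


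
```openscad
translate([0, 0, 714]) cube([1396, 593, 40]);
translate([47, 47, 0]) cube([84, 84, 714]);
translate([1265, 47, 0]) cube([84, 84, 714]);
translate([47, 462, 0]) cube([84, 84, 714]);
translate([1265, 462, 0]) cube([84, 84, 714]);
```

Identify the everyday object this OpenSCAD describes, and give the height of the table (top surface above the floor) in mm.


A table. The table height is 754 mm.

A 1396×593×40 slab sits at z = 714 on four 84 mm square posts — a table. The top surface is at 714 + 40 = 754 mm.


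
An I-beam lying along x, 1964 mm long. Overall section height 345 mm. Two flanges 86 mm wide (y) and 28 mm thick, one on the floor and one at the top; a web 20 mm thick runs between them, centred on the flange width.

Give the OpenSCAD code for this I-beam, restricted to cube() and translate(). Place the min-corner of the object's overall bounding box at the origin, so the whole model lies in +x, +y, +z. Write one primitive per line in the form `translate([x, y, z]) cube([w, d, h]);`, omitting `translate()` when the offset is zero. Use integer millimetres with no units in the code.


cube([1964, 86, 28]);
translate([0, 33, 28]) cube([1964, 20, 289]);
translate([0, 0, 317]) cube([1964, 86, 28]);


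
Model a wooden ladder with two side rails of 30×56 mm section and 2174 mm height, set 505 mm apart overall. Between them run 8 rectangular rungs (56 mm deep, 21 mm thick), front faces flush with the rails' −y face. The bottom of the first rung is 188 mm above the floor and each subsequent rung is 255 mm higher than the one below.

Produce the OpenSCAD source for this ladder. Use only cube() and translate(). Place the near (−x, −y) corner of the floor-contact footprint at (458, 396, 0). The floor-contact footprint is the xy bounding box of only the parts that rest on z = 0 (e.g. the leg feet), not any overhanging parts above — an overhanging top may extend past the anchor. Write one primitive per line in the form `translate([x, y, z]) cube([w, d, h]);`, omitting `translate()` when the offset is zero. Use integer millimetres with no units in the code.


translate([458, 396, 0]) cube([30, 56, 2174]);
translate([933, 396, 0]) cube([30, 56, 2174]);
translate([488, 396, 188]) cube([445, 56, 21]);
translate([488, 396, 443]) cube([445, 56, 21]);
translate([488, 396, 698]) cube([445, 56, 21]);
translate([488, 396, 953]) cube([445, 56, 21]);
translate([488, 396, 1208]) cube([445, 56, 21]);
translate([488, 396, 1463]) cube([445, 56, 21]);
translate([488, 396, 1718]) cube([445, 56, 21]);
translate([488, 396, 1973]) cube([445, 56, 21]);


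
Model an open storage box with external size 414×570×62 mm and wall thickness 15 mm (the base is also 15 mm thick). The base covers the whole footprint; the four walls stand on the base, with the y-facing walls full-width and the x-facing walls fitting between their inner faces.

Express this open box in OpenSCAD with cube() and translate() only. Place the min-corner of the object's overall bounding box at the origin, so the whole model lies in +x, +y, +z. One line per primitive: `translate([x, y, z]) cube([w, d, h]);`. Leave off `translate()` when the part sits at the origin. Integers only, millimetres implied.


cube([414, 570, 15]);
translate([0, 0, 15]) cube([414, 15, 47]);
translate([0, 555, 15]) cube([414, 15, 47]);
translate([0, 15, 15]) cube([15, 540, 47]);
translate([399, 15, 15]) cube([15, 540, 47]);


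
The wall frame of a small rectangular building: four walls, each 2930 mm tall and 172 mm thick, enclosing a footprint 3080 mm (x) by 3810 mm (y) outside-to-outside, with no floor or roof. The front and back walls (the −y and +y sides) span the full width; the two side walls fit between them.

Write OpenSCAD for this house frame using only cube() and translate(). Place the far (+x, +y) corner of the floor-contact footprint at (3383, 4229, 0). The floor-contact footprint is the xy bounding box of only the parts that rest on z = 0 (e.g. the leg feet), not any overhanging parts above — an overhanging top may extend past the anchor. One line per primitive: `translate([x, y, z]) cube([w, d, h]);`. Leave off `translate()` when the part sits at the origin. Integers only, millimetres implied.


translate([303, 419, 0]) cube([3080, 172, 2930]);
translate([303, 4057, 0]) cube([3080, 172, 2930]);
translate([303, 591, 0]) cube([172, 3466, 2930]);
translate([3211, 591, 0]) cube([172, 3466, 2930]);


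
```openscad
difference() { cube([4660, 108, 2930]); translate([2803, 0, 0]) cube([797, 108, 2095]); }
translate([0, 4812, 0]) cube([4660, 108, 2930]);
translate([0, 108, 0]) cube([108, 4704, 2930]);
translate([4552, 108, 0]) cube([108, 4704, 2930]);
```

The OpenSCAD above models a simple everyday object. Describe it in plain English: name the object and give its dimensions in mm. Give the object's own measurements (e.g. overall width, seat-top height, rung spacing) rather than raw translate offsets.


A single room: four walls, each 2930 mm tall and 108 mm thick, enclosing an outside footprint 4660×4920 mm (x × y), no floor or roof. The front and back walls (−y and +y sides) run the full x-width; the side walls fit between their inner faces. A door opening 797 mm wide and 2095 mm tall is cut through the front wall from the floor up, its −x edge 2803 mm from the wall's −x end.


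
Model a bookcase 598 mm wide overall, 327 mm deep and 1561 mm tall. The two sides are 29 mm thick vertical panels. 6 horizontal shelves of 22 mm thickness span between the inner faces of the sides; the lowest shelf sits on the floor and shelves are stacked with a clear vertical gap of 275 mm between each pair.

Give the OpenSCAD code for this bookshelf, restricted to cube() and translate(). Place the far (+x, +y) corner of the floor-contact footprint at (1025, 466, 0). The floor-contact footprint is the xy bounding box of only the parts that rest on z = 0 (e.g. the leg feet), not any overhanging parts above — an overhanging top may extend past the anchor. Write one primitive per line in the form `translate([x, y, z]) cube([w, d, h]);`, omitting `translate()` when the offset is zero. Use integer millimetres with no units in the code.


translate([427, 139, 0]) cube([29, 327, 1561]);
translate([996, 139, 0]) cube([29, 327, 1561]);
translate([456, 139, 0]) cube([540, 327, 22]);
translate([456, 139, 297]) cube([540, 327, 22]);
translate([456, 139, 594]) cube([540, 327, 22]);
translate([456, 139, 891]) cube([540, 327, 22]);
translate([456, 139, 1188]) cube([540, 327, 22]);
translate([456, 139, 1485]) cube([540, 327, 22]);


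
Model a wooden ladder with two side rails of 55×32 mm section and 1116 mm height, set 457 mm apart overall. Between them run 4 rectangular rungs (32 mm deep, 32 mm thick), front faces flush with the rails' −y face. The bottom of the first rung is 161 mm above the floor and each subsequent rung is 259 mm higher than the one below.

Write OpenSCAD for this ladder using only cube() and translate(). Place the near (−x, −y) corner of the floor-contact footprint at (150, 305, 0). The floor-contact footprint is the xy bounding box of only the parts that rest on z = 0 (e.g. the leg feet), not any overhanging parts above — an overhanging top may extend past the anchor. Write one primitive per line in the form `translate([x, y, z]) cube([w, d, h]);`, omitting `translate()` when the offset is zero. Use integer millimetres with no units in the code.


// rung span = 457 - 2*55 = 347
// rung[k] z = 161 + k*259
translate([150, 305, 0]) cube([55, 32, 1116]);
translate([552, 305, 0]) cube([55, 32, 1116]);
translate([205, 305, 161]) cube([347, 32, 32]);
translate([205, 305, 420]) cube([347, 32, 32]);
translate([205, 305, 679]) cube([347, 32, 32]);
translate([205, 305, 938]) cube([347, 32, 32]);


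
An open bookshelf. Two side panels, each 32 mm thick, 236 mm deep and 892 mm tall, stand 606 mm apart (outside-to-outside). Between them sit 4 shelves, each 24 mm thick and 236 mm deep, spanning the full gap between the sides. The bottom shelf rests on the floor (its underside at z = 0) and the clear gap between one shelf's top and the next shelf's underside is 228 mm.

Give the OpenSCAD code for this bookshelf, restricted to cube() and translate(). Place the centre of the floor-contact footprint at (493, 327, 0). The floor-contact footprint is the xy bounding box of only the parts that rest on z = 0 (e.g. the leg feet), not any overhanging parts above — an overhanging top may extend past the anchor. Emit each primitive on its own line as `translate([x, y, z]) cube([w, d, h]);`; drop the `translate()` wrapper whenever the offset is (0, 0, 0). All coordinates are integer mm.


translate([190, 209, 0]) cube([32, 236, 892]);
translate([764, 209, 0]) cube([32, 236, 892]);
translate([222, 209, 0]) cube([542, 236, 24]);
translate([222, 209, 252]) cube([542, 236, 24]);
translate([222, 209, 504]) cube([542, 236, 24]);
translate([222, 209, 756]) cube([542, 236, 24]);


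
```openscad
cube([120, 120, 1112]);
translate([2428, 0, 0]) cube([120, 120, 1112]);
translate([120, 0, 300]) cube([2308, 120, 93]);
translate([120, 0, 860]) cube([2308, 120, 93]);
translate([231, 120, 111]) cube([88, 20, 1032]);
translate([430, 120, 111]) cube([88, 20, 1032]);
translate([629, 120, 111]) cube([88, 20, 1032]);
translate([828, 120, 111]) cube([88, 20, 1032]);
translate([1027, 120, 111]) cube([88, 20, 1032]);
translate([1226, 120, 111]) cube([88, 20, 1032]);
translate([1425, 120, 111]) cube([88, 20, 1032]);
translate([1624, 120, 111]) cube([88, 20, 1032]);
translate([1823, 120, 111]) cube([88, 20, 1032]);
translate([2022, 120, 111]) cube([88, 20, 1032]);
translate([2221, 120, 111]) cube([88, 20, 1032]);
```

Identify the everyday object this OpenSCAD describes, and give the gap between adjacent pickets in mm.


A fence section. The picket gap is 111 mm.

Two posts, two rails, 11 pickets — a fence section. Span 2308 mm holds 11 pickets of 88 mm with 12 equal gaps: ⌊(2308 − 11·88) / 12⌋ = 111 mm.


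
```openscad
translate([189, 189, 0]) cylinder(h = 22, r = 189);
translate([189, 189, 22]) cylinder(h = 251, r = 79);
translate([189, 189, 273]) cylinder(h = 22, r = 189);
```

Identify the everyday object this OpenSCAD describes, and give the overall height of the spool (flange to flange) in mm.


A spool. The overall height is 295 mm.

Three coaxial cylinders, large–small–large — a spool. Two 22 mm flanges and a 251 mm core give 22 + 251 + 22 = 295 mm.


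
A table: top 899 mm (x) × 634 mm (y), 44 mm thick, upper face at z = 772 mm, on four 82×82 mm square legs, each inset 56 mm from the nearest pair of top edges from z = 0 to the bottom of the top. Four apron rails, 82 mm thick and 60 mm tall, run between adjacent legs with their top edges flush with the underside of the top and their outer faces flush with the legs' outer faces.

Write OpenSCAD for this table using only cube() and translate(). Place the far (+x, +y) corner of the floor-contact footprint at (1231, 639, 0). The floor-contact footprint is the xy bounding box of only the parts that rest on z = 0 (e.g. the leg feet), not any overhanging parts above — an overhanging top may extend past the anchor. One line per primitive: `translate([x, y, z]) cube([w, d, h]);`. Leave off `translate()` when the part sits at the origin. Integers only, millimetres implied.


translate([388, 61, 728]) cube([899, 634, 44]);
translate([444, 117, 0]) cube([82, 82, 728]);
translate([1149, 117, 0]) cube([82, 82, 728]);
translate([444, 557, 0]) cube([82, 82, 728]);
translate([1149, 557, 0]) cube([82, 82, 728]);
translate([526, 117, 668]) cube([623, 82, 60]);
translate([526, 557, 668]) cube([623, 82, 60]);
translate([444, 199, 668]) cube([82, 358, 60]);
translate([1149, 199, 668]) cube([82, 358, 60]);


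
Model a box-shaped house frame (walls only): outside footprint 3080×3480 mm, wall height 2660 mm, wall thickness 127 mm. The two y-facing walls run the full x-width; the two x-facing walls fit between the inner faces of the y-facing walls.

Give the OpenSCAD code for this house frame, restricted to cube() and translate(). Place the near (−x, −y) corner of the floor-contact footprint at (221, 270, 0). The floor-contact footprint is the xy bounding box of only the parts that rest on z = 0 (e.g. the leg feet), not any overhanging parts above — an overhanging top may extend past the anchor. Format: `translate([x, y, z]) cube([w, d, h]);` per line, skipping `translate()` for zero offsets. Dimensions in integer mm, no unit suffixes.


translate([221, 270, 0]) cube([3080, 127, 2660]);
translate([221, 3623, 0]) cube([3080, 127, 2660]);
translate([221, 397, 0]) cube([127, 3226, 2660]);
translate([3174, 397, 0]) cube([127, 3226, 2660]);


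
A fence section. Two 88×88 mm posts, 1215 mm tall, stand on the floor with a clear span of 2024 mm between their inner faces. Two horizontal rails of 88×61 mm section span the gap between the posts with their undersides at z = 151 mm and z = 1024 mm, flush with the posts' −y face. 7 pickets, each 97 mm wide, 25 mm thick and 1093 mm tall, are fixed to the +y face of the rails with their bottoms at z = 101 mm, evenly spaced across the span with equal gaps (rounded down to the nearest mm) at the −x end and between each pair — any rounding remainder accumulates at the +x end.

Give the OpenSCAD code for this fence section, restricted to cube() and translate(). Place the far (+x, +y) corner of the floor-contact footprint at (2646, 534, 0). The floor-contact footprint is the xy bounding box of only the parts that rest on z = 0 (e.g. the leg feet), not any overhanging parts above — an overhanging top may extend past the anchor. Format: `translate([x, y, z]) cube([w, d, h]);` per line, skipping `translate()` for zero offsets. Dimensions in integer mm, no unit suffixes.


translate([446, 446, 0]) cube([88, 88, 1215]);
translate([2558, 446, 0]) cube([88, 88, 1215]);
translate([534, 446, 151]) cube([2024, 88, 61]);
translate([534, 446, 1024]) cube([2024, 88, 61]);
translate([702, 534, 101]) cube([97, 25, 1093]);
translate([967, 534, 101]) cube([97, 25, 1093]);
translate([1232, 534, 101]) cube([97, 25, 1093]);
translate([1497, 534, 101]) cube([97, 25, 1093]);
translate([1762, 534, 101]) cube([97, 25, 1093]);
translate([2027, 534, 101]) cube([97, 25, 1093]);
translate([2292, 534, 101]) cube([97, 25, 1093]);
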